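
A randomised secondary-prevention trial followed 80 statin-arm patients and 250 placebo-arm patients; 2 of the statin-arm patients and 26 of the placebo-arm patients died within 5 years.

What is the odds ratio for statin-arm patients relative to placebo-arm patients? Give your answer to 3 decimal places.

OR = (2 × 224) / (78 × 26) = 448/2028 ≈ 0.221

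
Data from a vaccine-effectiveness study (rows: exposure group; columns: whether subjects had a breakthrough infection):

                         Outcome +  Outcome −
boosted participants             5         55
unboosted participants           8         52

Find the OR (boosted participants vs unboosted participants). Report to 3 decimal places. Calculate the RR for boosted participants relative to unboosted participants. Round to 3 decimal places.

OR = 0.591; RR = 0.625

odds, boosted participants = 5/55 = 0.0909
odds, unboosted participants = 8/52 = 0.1538
OR = 0.0909 / 0.1538 = 0.591
risk, boosted participants = 5/60 = 0.0833
risk, unboosted participants = 8/60 = 0.1333
RR = 0.0833 / 0.1333 = 0.625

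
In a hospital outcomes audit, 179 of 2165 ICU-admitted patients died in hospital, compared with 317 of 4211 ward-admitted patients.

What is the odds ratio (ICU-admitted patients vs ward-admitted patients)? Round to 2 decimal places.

OR = (179 × 3894) / (1986 × 317) = 697026/629562 ≈ 1.11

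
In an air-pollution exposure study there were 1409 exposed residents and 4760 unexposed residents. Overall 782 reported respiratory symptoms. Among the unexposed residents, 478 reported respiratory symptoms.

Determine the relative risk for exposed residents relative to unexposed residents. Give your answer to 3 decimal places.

exposed residents with the outcome: 782 − 478 = 304
exposed residents without the outcome: 1409 − 304 = 1105
unexposed residents without the outcome: 4760 − 478 = 4282
risk, exposed residents = 304/1409 = 0.2158
risk, unexposed residents = 478/4760 = 0.1004
RR = 0.2158 / 0.1004 = 2.149

2.149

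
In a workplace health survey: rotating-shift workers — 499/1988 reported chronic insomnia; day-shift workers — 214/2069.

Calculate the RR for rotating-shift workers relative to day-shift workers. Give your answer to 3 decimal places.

risk, rotating-shift workers = 499/1988 = 0.2510
risk, day-shift workers = 214/2069 = 0.1034
RR = 0.2510 / 0.1034 = 2.427

RR = 2.427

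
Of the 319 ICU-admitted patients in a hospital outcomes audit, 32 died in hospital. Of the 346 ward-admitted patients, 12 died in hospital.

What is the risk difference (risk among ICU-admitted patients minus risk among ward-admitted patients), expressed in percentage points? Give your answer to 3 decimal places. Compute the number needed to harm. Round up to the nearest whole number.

risk, ICU-admitted patients = 32/319 = 0.10031
risk, ward-admitted patients = 12/346 = 0.03468
risk difference = 0.10031 − 0.03468 = 0.06563 → 6.563 percentage points
absolute risk difference = 0.065631
1 / 0.065631 = 15.237 → round up → 16

RD = 6.563; NNH = 16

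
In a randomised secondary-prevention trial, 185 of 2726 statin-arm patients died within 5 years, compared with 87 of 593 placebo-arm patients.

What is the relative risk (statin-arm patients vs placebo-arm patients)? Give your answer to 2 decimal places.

0.46

risk, statin-arm patients = 185/2726 = 0.0679
risk, placebo-arm patients = 87/593 = 0.1467
RR = 0.0679 / 0.1467 = 0.46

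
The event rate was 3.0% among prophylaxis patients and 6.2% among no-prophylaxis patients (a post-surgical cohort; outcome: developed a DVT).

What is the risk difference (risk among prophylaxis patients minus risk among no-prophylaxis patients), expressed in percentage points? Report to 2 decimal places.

-3.20

risk difference = 0.03000 − 0.06200 = -0.03200 → -3.20 percentage points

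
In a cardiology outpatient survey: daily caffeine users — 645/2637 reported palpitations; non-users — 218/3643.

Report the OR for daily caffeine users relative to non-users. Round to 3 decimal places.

OR = (645 × 3425) / (1992 × 218) = 2209125/434256 ≈ 5.087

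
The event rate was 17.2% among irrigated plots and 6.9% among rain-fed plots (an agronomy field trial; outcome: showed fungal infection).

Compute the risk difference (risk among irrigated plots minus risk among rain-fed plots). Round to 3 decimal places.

risk difference = 0.1720 − 0.0690 = 0.103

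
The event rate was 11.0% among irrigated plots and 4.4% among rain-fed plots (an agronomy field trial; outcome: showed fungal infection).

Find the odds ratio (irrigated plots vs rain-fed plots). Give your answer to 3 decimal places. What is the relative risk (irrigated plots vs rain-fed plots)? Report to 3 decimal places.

OR = 2.685; RR = 2.500

odds, irrigated plots = 0.11000/0.89000 = 0.12360
odds, rain-fed plots = 0.04400/0.95600 = 0.04603
OR = 0.12360 / 0.04603 = 2.685
RR = 0.11000 / 0.04400 = 2.500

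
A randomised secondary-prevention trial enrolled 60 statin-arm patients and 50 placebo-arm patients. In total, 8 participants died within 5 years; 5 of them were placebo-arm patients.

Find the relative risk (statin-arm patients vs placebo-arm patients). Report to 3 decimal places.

RR ≈ 0.500

statin-arm patients with the outcome: 8 − 5 = 3
statin-arm patients without the outcome: 60 − 3 = 57
placebo-arm patients without the outcome: 50 − 5 = 45
risk, statin-arm patients = 3/60 = 0.0500
risk, placebo-arm patients = 5/50 = 0.1000
RR = 0.0500 / 0.1000 = 0.500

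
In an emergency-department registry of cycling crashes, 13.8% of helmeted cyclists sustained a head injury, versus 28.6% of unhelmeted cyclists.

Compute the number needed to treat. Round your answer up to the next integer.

7

absolute risk difference = 0.148000
1 / 0.148000 = 6.757 → round up → 7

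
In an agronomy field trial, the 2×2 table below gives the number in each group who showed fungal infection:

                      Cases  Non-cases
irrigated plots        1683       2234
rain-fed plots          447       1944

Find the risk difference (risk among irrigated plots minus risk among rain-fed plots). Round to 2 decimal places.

RD = 0.24

risk, irrigated plots = 1683/3917 = 0.4297
risk, rain-fed plots = 447/2391 = 0.1870
risk difference = 0.4297 − 0.1870 = 0.24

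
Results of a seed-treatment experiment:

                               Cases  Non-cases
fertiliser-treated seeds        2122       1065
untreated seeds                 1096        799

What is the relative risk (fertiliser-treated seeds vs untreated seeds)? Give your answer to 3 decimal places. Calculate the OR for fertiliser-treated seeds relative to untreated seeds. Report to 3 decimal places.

RR = 1.151; OR = 1.453

risk, fertiliser-treated seeds = 2122/3187 = 0.6658
risk, untreated seeds = 1096/1895 = 0.5784
RR = 0.6658 / 0.5784 = 1.151
OR = (2122 × 799) / (1065 × 1096) = 1695478/1167240 ≈ 1.453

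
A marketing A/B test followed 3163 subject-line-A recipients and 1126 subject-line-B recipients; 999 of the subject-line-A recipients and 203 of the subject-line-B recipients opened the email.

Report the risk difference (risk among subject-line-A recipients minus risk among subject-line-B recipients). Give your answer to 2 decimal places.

risk, subject-line-A recipients = 999/3163 = 0.3158
risk, subject-line-B recipients = 203/1126 = 0.1803
risk difference = 0.3158 − 0.1803 = 0.14

RD ≈ 0.14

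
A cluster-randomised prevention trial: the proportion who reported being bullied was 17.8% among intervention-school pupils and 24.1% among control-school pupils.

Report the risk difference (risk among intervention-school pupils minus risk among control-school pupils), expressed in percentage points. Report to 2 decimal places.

RD ≈ -6.30

risk difference = 0.1780 − 0.2410 = -0.0630 → -6.30 percentage points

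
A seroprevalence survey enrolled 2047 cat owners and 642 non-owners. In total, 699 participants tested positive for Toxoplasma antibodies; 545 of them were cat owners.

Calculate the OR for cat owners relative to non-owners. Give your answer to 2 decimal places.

1.15

cat owners without the outcome: 2047 − 545 = 1502
non-owners with the outcome: 699 − 545 = 154
non-owners without the outcome: 642 − 154 = 488
OR = (545 × 488) / (1502 × 154) = 265960/231308 ≈ 1.15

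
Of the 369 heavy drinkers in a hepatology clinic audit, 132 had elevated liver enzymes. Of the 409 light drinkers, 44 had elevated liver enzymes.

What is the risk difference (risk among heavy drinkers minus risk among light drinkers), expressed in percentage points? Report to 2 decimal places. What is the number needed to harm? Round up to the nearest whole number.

risk, heavy drinkers = 132/369 = 0.3577
risk, light drinkers = 44/409 = 0.1076
risk difference = 0.3577 − 0.1076 = 0.2501 → 25.01 percentage points
absolute risk difference = 0.250144
1 / 0.250144 = 3.998 → round up → 4

RD = 25.01; NNH = 4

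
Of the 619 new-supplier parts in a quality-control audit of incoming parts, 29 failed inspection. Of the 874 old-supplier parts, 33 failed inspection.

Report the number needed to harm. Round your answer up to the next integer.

risk, new-supplier parts = 29/619 = 0.046850
risk, old-supplier parts = 33/874 = 0.037757
absolute risk difference = 0.009092
1 / 0.009092 = 109.987 → round up → 110

110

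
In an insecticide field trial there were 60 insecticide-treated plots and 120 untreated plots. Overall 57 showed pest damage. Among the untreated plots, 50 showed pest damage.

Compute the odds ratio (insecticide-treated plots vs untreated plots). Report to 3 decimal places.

insecticide-treated plots with the outcome: 57 − 50 = 7
insecticide-treated plots without the outcome: 60 − 7 = 53
untreated plots without the outcome: 120 − 50 = 70
OR = (7 × 70) / (53 × 50) = 490/2650 ≈ 0.185

0.185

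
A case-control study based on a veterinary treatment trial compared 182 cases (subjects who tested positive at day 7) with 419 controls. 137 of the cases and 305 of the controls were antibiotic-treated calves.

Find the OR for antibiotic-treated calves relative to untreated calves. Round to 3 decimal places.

1.138

odds, antibiotic-treated calves = 137/305 = 0.4492
odds, untreated calves = 45/114 = 0.3947
OR = 0.4492 / 0.3947 = 1.138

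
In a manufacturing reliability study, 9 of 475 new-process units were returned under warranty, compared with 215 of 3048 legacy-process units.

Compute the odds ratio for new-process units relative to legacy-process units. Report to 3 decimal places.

0.254

odds, new-process units = 9/466 = 0.01931
odds, legacy-process units = 215/2833 = 0.07589
OR = 0.01931 / 0.07589 = 0.254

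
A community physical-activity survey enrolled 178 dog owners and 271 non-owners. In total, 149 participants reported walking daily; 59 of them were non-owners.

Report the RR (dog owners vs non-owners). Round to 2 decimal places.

RR = 2.32

dog owners with the outcome: 149 − 59 = 90
dog owners without the outcome: 178 − 90 = 88
non-owners without the outcome: 271 − 59 = 212
risk, dog owners = 90/178 = 0.5056
risk, non-owners = 59/271 = 0.2177
RR = 0.5056 / 0.2177 = 2.32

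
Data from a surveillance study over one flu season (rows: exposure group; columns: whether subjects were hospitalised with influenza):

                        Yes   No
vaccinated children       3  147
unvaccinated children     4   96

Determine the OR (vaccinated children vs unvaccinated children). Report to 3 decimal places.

odds, vaccinated children = 3/147 = 0.02041
odds, unvaccinated children = 4/96 = 0.04167
OR = 0.02041 / 0.04167 = 0.490

0.490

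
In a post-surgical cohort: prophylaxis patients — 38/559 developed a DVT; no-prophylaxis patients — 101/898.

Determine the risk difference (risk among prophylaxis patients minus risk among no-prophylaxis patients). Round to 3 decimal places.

risk, prophylaxis patients = 38/559 = 0.0680
risk, no-prophylaxis patients = 101/898 = 0.1125
risk difference = 0.0680 − 0.1125 = -0.044

-0.044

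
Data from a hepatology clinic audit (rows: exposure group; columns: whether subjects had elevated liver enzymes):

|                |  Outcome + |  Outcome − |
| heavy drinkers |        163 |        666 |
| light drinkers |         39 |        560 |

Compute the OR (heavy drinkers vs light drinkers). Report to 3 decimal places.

OR = (163 × 560) / (666 × 39) = 91280/25974 ≈ 3.514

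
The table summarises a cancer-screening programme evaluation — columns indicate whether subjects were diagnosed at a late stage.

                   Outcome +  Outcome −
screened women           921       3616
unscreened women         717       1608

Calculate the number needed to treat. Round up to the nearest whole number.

risk, screened women = 921/4537 = 0.202998
risk, unscreened women = 717/2325 = 0.308387
absolute risk difference = 0.105390
1 / 0.105390 = 9.489 → round up → 10

NNT: 10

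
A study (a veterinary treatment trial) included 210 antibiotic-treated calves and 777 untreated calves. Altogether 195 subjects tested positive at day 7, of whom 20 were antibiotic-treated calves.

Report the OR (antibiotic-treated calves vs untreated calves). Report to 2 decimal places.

OR: 0.36

antibiotic-treated calves without the outcome: 210 − 20 = 190
untreated calves with the outcome: 195 − 20 = 175
untreated calves without the outcome: 777 − 175 = 602
odds, antibiotic-treated calves = 20/190 = 0.1053
odds, untreated calves = 175/602 = 0.2907
OR = 0.1053 / 0.2907 = 0.36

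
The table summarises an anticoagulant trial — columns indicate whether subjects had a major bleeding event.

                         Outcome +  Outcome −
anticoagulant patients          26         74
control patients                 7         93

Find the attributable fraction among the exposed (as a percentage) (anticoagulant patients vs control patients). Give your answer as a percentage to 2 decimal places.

AR% ≈ 73.08%

risk, anticoagulant patients = 26/100 = 0.2600
risk, control patients = 7/100 = 0.0700
AR% = (0.2600 − 0.0700) / 0.2600 = 0.7308 → 73.08%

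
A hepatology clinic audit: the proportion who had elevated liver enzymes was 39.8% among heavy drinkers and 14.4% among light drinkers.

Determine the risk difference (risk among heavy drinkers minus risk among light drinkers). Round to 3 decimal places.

risk difference = 0.3980 − 0.1440 = 0.254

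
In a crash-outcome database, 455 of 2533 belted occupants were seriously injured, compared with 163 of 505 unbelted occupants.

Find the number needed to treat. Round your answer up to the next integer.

NNT: 7

risk, belted occupants = 455/2533 = 0.179629
risk, unbelted occupants = 163/505 = 0.322772
absolute risk difference = 0.143143
1 / 0.143143 = 6.986 → round up → 7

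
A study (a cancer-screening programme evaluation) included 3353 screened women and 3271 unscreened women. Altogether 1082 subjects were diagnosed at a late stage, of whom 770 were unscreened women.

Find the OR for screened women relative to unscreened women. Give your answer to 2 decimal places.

0.33

screened women with the outcome: 1082 − 770 = 312
screened women without the outcome: 3353 − 312 = 3041
unscreened women without the outcome: 3271 − 770 = 2501
odds, screened women = 312/3041 = 0.1026
odds, unscreened women = 770/2501 = 0.3079
OR = 0.1026 / 0.3079 = 0.33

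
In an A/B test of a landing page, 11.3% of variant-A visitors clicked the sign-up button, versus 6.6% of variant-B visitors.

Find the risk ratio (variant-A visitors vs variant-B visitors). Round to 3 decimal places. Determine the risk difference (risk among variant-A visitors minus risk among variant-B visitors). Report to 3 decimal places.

RR = 0.1130 / 0.0660 = 1.712
risk difference = 0.1130 − 0.0660 = 0.047

RR = 1.712; RD = 0.047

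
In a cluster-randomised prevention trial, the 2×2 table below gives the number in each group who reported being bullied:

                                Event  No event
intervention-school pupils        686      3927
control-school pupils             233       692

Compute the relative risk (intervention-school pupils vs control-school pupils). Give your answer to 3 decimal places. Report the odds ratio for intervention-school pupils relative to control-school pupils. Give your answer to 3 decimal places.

risk, intervention-school pupils = 686/4613 = 0.1487
risk, control-school pupils = 233/925 = 0.2519
RR = 0.1487 / 0.2519 = 0.590
odds, intervention-school pupils = 686/3927 = 0.1747
odds, control-school pupils = 233/692 = 0.3367
OR = 0.1747 / 0.3367 = 0.519

RR = 0.590; OR = 0.519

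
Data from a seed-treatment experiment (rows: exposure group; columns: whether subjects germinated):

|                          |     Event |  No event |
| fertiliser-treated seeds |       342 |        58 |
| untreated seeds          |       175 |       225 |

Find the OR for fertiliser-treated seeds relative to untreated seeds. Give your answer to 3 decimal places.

odds, fertiliser-treated seeds = 342/58 = 5.8966
odds, untreated seeds = 175/225 = 0.7778
OR = 5.8966 / 0.7778 = 7.581

7.581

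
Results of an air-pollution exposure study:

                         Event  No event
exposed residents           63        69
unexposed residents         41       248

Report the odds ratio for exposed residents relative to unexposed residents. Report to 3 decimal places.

OR = (63 × 248) / (69 × 41) = 15624/2829 ≈ 5.523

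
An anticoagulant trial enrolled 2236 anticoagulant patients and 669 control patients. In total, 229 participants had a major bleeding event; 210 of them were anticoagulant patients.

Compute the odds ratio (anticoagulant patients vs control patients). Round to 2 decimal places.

OR = 3.55

anticoagulant patients without the outcome: 2236 − 210 = 2026
control patients with the outcome: 229 − 210 = 19
control patients without the outcome: 669 − 19 = 650
odds, anticoagulant patients = 210/2026 = 0.10365
odds, control patients = 19/650 = 0.02923
OR = 0.10365 / 0.02923 = 3.55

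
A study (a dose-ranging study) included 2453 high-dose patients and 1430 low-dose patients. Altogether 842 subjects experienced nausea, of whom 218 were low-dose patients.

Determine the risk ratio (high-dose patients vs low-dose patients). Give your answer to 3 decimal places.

high-dose patients with the outcome: 842 − 218 = 624
high-dose patients without the outcome: 2453 − 624 = 1829
low-dose patients without the outcome: 1430 − 218 = 1212
risk, high-dose patients = 624/2453 = 0.2544
risk, low-dose patients = 218/1430 = 0.1524
RR = 0.2544 / 0.1524 = 1.669

RR: 1.669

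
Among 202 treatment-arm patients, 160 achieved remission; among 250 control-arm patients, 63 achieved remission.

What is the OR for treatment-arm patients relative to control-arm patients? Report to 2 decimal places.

odds, treatment-arm patients = 160/42 = 3.8095
odds, control-arm patients = 63/187 = 0.3369
OR = 3.8095 / 0.3369 = 11.31

OR ≈ 11.31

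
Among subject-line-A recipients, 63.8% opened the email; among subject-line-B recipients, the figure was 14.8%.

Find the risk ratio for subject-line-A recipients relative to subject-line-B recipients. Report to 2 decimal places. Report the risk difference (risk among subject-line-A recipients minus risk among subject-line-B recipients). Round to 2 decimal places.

RR = 4.31; RD = 0.49

RR = 0.6380 / 0.1480 = 4.31
risk difference = 0.6380 − 0.1480 = 0.49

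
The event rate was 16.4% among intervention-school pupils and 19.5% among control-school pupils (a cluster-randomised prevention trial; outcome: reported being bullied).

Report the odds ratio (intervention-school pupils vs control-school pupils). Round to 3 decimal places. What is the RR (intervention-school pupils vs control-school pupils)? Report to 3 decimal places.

OR = 0.810; RR = 0.841

odds, intervention-school pupils = 0.1640/0.8360 = 0.1962
odds, control-school pupils = 0.1950/0.8050 = 0.2422
OR = 0.1962 / 0.2422 = 0.810
RR = 0.1640 / 0.1950 = 0.841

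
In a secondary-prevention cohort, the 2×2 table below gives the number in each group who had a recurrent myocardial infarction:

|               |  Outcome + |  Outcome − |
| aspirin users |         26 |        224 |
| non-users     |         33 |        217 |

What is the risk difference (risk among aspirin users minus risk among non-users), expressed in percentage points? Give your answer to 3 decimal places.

-2.800

risk, aspirin users = 26/250 = 0.1040
risk, non-users = 33/250 = 0.1320
risk difference = 0.1040 − 0.1320 = -0.0280 → -2.800 percentage points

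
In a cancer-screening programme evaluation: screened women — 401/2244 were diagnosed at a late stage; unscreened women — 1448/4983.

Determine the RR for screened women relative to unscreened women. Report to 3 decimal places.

risk, screened women = 401/2244 = 0.1787
risk, unscreened women = 1448/4983 = 0.2906
RR = 0.1787 / 0.2906 = 0.615

0.615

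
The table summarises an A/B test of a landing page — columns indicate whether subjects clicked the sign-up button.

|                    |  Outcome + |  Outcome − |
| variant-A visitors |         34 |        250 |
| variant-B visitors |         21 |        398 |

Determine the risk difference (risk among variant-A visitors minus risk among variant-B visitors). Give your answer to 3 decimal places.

risk, variant-A visitors = 34/284 = 0.1197
risk, variant-B visitors = 21/419 = 0.0501
risk difference = 0.1197 − 0.0501 = 0.070

RD ≈ 0.070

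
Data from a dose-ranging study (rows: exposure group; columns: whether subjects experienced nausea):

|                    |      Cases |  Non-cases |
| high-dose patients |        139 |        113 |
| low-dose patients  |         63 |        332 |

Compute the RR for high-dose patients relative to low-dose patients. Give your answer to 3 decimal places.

3.458

risk, high-dose patients = 139/252 = 0.5516
risk, low-dose patients = 63/395 = 0.1595
RR = 0.5516 / 0.1595 = 3.458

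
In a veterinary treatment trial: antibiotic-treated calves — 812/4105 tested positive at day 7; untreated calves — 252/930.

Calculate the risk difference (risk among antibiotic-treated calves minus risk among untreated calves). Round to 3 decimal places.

-0.073

risk, antibiotic-treated calves = 812/4105 = 0.1978
risk, untreated calves = 252/930 = 0.2710
risk difference = 0.1978 − 0.2710 = -0.073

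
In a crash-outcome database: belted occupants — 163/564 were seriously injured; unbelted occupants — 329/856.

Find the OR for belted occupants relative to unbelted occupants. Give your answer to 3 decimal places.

OR = (163 × 527) / (401 × 329) = 85901/131929 ≈ 0.651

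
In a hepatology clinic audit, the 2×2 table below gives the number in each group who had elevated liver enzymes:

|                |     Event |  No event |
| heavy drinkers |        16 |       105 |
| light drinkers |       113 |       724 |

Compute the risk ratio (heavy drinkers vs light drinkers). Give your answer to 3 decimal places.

RR = 0.979

risk, heavy drinkers = 16/121 = 0.1322
risk, light drinkers = 113/837 = 0.1350
RR = 0.1322 / 0.1350 = 0.979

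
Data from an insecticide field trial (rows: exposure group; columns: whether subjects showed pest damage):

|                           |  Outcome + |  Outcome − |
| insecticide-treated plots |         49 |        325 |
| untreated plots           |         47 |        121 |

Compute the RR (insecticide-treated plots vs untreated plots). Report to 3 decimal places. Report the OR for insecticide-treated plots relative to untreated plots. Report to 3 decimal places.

risk, insecticide-treated plots = 49/374 = 0.1310
risk, untreated plots = 47/168 = 0.2798
RR = 0.1310 / 0.2798 = 0.468
odds, insecticide-treated plots = 49/325 = 0.1508
odds, untreated plots = 47/121 = 0.3884
OR = 0.1508 / 0.3884 = 0.388

RR = 0.468; OR = 0.388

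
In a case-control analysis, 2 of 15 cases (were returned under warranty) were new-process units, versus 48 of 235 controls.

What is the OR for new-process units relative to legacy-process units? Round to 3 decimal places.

odds, new-process units = 2/48 = 0.04167
odds, legacy-process units = 13/187 = 0.06952
OR = 0.04167 / 0.06952 = 0.599

0.599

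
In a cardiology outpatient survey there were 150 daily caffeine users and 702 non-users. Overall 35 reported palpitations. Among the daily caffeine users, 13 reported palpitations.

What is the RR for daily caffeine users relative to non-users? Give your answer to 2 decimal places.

RR: 2.77

daily caffeine users without the outcome: 150 − 13 = 137
non-users with the outcome: 35 − 13 = 22
non-users without the outcome: 702 − 22 = 680
risk, daily caffeine users = 13/150 = 0.08667
risk, non-users = 22/702 = 0.03134
RR = 0.08667 / 0.03134 = 2.77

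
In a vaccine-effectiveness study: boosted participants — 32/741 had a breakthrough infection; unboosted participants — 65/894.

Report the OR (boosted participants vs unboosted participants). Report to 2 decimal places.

odds, boosted participants = 32/709 = 0.04513
odds, unboosted participants = 65/829 = 0.07841
OR = 0.04513 / 0.07841 = 0.58

0.58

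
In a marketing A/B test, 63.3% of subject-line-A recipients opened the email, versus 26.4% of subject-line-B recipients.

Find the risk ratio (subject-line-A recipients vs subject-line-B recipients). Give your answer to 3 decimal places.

RR = 0.6330 / 0.2640 = 2.398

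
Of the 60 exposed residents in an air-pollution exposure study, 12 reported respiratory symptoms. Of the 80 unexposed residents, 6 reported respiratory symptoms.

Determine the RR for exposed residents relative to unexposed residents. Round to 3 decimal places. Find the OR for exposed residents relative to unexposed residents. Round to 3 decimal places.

risk, exposed residents = 12/60 = 0.2000
risk, unexposed residents = 6/80 = 0.0750
RR = 0.2000 / 0.0750 = 2.667
OR = (12 × 74) / (48 × 6) = 888/288 ≈ 3.083

RR = 2.667; OR = 3.083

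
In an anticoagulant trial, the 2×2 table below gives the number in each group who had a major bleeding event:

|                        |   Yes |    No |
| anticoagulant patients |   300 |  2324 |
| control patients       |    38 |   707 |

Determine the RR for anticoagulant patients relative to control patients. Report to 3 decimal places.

RR ≈ 2.241

risk, anticoagulant patients = 300/2624 = 0.1143
risk, control patients = 38/745 = 0.0510
RR = 0.1143 / 0.0510 = 2.241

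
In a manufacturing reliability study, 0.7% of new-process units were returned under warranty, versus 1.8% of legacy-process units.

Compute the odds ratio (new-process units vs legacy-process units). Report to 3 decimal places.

odds, new-process units = 0.00700/0.99300 = 0.00705
odds, legacy-process units = 0.01800/0.98200 = 0.01833
OR = 0.00705 / 0.01833 = 0.385

OR ≈ 0.385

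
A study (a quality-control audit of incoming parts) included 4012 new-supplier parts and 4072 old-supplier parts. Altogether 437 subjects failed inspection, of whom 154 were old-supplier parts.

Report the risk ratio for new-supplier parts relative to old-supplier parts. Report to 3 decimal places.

1.865

new-supplier parts with the outcome: 437 − 154 = 283
new-supplier parts without the outcome: 4012 − 283 = 3729
old-supplier parts without the outcome: 4072 − 154 = 3918
risk, new-supplier parts = 283/4012 = 0.07054
risk, old-supplier parts = 154/4072 = 0.03782
RR = 0.07054 / 0.03782 = 1.865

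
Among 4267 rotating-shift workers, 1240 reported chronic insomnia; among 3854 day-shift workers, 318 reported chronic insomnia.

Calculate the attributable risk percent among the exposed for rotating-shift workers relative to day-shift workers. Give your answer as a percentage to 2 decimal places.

71.61%

risk, rotating-shift workers = 1240/4267 = 0.2906
risk, day-shift workers = 318/3854 = 0.0825
AR% = (0.2906 − 0.0825) / 0.2906 = 0.7161 → 71.61%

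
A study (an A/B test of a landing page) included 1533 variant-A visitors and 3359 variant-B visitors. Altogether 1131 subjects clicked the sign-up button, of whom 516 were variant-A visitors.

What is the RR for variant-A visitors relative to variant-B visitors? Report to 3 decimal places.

variant-A visitors without the outcome: 1533 − 516 = 1017
variant-B visitors with the outcome: 1131 − 516 = 615
variant-B visitors without the outcome: 3359 − 615 = 2744
risk, variant-A visitors = 516/1533 = 0.3366
risk, variant-B visitors = 615/3359 = 0.1831
RR = 0.3366 / 0.1831 = 1.838

RR = 1.838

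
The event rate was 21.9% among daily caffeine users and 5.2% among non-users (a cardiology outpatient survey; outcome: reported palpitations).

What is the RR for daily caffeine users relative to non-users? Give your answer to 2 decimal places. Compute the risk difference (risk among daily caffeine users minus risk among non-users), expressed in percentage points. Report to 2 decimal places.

RR = 0.2190 / 0.0520 = 4.21
risk difference = 0.2190 − 0.0520 = 0.1670 → 16.70 percentage points

RR = 4.21; RD = 16.70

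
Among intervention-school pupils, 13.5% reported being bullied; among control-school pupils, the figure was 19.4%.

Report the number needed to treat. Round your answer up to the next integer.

absolute risk difference = 0.059000
1 / 0.059000 = 16.949 → round up → 17

NNT: 17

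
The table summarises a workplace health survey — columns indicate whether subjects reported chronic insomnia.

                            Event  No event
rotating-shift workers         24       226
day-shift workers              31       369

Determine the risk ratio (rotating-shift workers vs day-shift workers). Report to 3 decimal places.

risk, rotating-shift workers = 24/250 = 0.0960
risk, day-shift workers = 31/400 = 0.0775
RR = 0.0960 / 0.0775 = 1.239

1.239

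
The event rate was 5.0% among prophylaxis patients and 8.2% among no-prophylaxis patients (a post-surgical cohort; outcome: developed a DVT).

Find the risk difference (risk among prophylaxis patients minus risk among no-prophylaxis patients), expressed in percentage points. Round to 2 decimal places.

RD = -3.20

risk difference = 0.0500 − 0.0820 = -0.0320 → -3.20 percentage points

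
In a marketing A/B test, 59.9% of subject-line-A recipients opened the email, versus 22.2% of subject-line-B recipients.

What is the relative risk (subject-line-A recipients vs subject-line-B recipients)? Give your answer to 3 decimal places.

RR = 0.5990 / 0.2220 = 2.698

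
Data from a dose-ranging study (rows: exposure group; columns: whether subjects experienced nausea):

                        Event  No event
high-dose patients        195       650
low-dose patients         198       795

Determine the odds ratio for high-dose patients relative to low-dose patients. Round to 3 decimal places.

OR = (195 × 795) / (650 × 198) = 155025/128700 ≈ 1.205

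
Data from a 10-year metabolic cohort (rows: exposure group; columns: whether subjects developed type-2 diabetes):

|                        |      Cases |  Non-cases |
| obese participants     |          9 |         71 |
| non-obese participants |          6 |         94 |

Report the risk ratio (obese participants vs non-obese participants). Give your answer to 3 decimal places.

risk, obese participants = 9/80 = 0.1125
risk, non-obese participants = 6/100 = 0.0600
RR = 0.1125 / 0.0600 = 1.875

RR = 1.875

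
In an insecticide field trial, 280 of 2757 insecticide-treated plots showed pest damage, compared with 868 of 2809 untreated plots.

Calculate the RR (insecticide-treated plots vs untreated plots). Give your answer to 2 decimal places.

0.33

risk, insecticide-treated plots = 280/2757 = 0.1016
risk, untreated plots = 868/2809 = 0.3090
RR = 0.1016 / 0.3090 = 0.33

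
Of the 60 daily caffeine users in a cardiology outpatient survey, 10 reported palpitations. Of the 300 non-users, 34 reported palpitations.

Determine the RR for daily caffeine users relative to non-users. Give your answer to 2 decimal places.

risk, daily caffeine users = 10/60 = 0.1667
risk, non-users = 34/300 = 0.1133
RR = 0.1667 / 0.1133 = 1.47

1.47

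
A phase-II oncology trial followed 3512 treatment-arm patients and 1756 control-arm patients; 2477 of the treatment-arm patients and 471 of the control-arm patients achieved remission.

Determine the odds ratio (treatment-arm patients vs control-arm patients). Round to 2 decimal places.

6.53

odds, treatment-arm patients = 2477/1035 = 2.3932
odds, control-arm patients = 471/1285 = 0.3665
OR = 2.3932 / 0.3665 = 6.53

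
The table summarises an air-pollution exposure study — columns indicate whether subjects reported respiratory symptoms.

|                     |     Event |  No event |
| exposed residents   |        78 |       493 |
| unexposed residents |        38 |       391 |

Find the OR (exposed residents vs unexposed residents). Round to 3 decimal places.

OR = (78 × 391) / (493 × 38) = 30498/18734 ≈ 1.628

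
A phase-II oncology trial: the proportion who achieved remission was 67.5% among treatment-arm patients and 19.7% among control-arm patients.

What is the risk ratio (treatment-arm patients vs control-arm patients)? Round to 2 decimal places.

RR = 0.6750 / 0.1970 = 3.43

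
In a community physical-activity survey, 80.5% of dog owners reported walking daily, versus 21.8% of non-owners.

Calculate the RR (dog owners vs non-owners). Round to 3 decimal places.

RR = 0.8050 / 0.2180 = 3.693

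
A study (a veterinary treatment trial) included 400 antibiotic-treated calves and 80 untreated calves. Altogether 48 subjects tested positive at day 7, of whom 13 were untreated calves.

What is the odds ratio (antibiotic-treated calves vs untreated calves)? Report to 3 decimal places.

antibiotic-treated calves with the outcome: 48 − 13 = 35
antibiotic-treated calves without the outcome: 400 − 35 = 365
untreated calves without the outcome: 80 − 13 = 67
odds, antibiotic-treated calves = 35/365 = 0.0959
odds, untreated calves = 13/67 = 0.1940
OR = 0.0959 / 0.1940 = 0.494

0.494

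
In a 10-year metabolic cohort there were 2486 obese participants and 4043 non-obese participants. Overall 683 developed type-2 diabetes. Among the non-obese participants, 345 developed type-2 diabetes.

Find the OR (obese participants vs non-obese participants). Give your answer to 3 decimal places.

OR: 1.687

obese participants with the outcome: 683 − 345 = 338
obese participants without the outcome: 2486 − 338 = 2148
non-obese participants without the outcome: 4043 − 345 = 3698
OR = (338 × 3698) / (2148 × 345) = 1249924/741060 ≈ 1.687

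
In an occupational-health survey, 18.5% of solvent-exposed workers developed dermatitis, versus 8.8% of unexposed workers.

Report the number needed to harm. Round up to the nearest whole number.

NNH = 11

absolute risk difference = 0.097000
1 / 0.097000 = 10.309 → round up → 11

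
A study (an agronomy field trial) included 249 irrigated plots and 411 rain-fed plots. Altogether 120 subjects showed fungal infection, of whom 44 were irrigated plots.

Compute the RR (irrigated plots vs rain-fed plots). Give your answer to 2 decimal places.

0.96

irrigated plots without the outcome: 249 − 44 = 205
rain-fed plots with the outcome: 120 − 44 = 76
rain-fed plots without the outcome: 411 − 76 = 335
risk, irrigated plots = 44/249 = 0.1767
risk, rain-fed plots = 76/411 = 0.1849
RR = 0.1767 / 0.1849 = 0.96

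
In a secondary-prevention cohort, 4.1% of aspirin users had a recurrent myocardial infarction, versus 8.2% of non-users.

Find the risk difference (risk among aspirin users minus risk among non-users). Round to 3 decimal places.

risk difference = 0.04100 − 0.08200 = -0.041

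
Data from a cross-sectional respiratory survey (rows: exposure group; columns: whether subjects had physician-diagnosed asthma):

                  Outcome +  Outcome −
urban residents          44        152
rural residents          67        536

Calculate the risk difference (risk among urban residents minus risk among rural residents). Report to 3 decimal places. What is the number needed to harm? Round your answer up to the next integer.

RD = 0.113; NNH = 9

risk, urban residents = 44/196 = 0.2245
risk, rural residents = 67/603 = 0.1111
risk difference = 0.2245 − 0.1111 = 0.113
absolute risk difference = 0.113379
1 / 0.113379 = 8.820 → round up → 9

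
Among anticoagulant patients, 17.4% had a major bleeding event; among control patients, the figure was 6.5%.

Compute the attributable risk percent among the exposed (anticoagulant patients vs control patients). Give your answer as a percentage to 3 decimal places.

AR% = (0.1740 − 0.0650) / 0.1740 = 0.6264 → 62.644%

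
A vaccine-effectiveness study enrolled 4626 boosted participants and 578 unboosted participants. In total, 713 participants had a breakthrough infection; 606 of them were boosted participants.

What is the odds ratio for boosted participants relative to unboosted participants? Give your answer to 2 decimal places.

0.66

boosted participants without the outcome: 4626 − 606 = 4020
unboosted participants with the outcome: 713 − 606 = 107
unboosted participants without the outcome: 578 − 107 = 471
OR = (606 × 471) / (4020 × 107) = 285426/430140 ≈ 0.66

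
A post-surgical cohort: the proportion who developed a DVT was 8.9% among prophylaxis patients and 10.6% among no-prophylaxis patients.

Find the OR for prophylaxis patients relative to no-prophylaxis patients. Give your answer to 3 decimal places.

odds, prophylaxis patients = 0.0890/0.9110 = 0.0977
odds, no-prophylaxis patients = 0.1060/0.8940 = 0.1186
OR = 0.0977 / 0.1186 = 0.824

OR = 0.824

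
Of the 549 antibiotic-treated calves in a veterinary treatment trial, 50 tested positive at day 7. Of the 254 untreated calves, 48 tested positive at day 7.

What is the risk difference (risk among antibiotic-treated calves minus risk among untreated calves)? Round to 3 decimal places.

RD: -0.098

risk, antibiotic-treated calves = 50/549 = 0.0911
risk, untreated calves = 48/254 = 0.1890
risk difference = 0.0911 − 0.1890 = -0.098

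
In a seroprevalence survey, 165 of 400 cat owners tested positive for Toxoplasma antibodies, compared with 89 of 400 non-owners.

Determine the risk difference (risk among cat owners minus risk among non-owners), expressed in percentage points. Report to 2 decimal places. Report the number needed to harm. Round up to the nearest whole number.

RD = 19.00; NNH = 6

risk, cat owners = 165/400 = 0.4125
risk, non-owners = 89/400 = 0.2225
risk difference = 0.4125 − 0.2225 = 0.1900 → 19.00 percentage points
absolute risk difference = 0.190000
1 / 0.190000 = 5.263 → round up → 6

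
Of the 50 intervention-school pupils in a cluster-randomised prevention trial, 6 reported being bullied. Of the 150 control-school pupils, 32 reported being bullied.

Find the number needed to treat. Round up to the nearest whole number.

risk, intervention-school pupils = 6/50 = 0.120000
risk, control-school pupils = 32/150 = 0.213333
absolute risk difference = 0.093333
1 / 0.093333 = 10.714 → round up → 11

NNT = 11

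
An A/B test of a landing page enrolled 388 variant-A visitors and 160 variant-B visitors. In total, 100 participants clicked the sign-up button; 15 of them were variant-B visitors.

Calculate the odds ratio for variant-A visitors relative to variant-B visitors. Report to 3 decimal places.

variant-A visitors with the outcome: 100 − 15 = 85
variant-A visitors without the outcome: 388 − 85 = 303
variant-B visitors without the outcome: 160 − 15 = 145
OR = (85 × 145) / (303 × 15) = 12325/4545 ≈ 2.712

2.712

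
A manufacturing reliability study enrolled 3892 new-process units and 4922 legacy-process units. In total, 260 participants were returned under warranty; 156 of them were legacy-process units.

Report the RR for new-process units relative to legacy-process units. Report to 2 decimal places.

RR ≈ 0.84

new-process units with the outcome: 260 − 156 = 104
new-process units without the outcome: 3892 − 104 = 3788
legacy-process units without the outcome: 4922 − 156 = 4766
risk, new-process units = 104/3892 = 0.02672
risk, legacy-process units = 156/4922 = 0.03169
RR = 0.02672 / 0.03169 = 0.84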